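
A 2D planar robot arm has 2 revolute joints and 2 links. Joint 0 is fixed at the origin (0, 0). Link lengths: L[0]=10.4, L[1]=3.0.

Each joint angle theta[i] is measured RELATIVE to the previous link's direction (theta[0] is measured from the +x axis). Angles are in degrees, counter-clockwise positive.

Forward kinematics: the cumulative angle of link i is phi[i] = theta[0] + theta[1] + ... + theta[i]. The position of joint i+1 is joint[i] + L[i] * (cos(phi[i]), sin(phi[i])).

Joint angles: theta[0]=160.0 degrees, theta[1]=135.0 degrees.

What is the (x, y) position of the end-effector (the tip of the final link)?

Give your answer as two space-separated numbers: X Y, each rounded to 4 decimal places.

Answer: -8.5049 0.8381

Derivation:
joint[0] = (0.0000, 0.0000)  (base)
link 0: phi[0] = 160 = 160 deg
  cos(160 deg) = -0.9397, sin(160 deg) = 0.3420
  joint[1] = (0.0000, 0.0000) + 10.4 * (-0.9397, 0.3420) = (0.0000 + -9.7728, 0.0000 + 3.5570) = (-9.7728, 3.5570)
link 1: phi[1] = 160 + 135 = 295 deg
  cos(295 deg) = 0.4226, sin(295 deg) = -0.9063
  joint[2] = (-9.7728, 3.5570) + 3 * (0.4226, -0.9063) = (-9.7728 + 1.2679, 3.5570 + -2.7189) = (-8.5049, 0.8381)
End effector: (-8.5049, 0.8381)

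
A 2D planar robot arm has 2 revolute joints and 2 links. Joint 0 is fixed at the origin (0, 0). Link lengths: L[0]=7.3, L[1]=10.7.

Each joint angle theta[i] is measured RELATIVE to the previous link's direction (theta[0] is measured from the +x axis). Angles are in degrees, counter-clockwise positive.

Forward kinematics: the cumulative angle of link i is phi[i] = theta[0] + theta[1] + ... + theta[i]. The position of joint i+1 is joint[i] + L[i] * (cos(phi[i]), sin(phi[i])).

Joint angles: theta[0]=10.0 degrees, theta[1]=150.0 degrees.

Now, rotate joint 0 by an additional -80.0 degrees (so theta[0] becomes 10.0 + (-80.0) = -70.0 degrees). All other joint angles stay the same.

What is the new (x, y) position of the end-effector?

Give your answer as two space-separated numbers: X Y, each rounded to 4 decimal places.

joint[0] = (0.0000, 0.0000)  (base)
link 0: phi[0] = -70 = -70 deg
  cos(-70 deg) = 0.3420, sin(-70 deg) = -0.9397
  joint[1] = (0.0000, 0.0000) + 7.3 * (0.3420, -0.9397) = (0.0000 + 2.4967, 0.0000 + -6.8598) = (2.4967, -6.8598)
link 1: phi[1] = -70 + 150 = 80 deg
  cos(80 deg) = 0.1736, sin(80 deg) = 0.9848
  joint[2] = (2.4967, -6.8598) + 10.7 * (0.1736, 0.9848) = (2.4967 + 1.8580, -6.8598 + 10.5374) = (4.3548, 3.6777)
End effector: (4.3548, 3.6777)

Answer: 4.3548 3.6777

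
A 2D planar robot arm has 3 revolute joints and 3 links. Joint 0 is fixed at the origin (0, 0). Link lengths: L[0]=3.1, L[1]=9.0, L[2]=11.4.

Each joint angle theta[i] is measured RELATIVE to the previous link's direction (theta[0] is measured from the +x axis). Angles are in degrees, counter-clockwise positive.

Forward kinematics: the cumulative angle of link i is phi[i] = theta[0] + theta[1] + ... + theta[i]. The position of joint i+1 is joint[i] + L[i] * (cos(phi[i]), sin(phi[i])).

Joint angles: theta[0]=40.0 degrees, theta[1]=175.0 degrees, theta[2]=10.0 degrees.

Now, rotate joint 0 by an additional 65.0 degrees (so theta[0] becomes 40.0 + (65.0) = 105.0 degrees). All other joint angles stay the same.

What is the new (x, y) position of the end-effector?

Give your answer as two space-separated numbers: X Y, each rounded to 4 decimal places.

Answer: 4.6595 -16.5814

Derivation:
joint[0] = (0.0000, 0.0000)  (base)
link 0: phi[0] = 105 = 105 deg
  cos(105 deg) = -0.2588, sin(105 deg) = 0.9659
  joint[1] = (0.0000, 0.0000) + 3.1 * (-0.2588, 0.9659) = (0.0000 + -0.8023, 0.0000 + 2.9944) = (-0.8023, 2.9944)
link 1: phi[1] = 105 + 175 = 280 deg
  cos(280 deg) = 0.1736, sin(280 deg) = -0.9848
  joint[2] = (-0.8023, 2.9944) + 9 * (0.1736, -0.9848) = (-0.8023 + 1.5628, 2.9944 + -8.8633) = (0.7605, -5.8689)
link 2: phi[2] = 105 + 175 + 10 = 290 deg
  cos(290 deg) = 0.3420, sin(290 deg) = -0.9397
  joint[3] = (0.7605, -5.8689) + 11.4 * (0.3420, -0.9397) = (0.7605 + 3.8990, -5.8689 + -10.7125) = (4.6595, -16.5814)
End effector: (4.6595, -16.5814)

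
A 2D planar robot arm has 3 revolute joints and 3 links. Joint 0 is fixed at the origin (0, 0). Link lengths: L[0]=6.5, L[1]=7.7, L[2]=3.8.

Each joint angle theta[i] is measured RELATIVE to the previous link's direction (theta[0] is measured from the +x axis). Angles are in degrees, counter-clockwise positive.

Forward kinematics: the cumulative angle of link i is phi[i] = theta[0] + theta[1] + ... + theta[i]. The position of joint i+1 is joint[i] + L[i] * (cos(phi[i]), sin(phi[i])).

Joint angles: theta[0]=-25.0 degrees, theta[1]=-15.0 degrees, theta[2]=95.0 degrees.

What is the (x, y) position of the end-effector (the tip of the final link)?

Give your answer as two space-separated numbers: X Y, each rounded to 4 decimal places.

Answer: 13.9691 -4.5837

Derivation:
joint[0] = (0.0000, 0.0000)  (base)
link 0: phi[0] = -25 = -25 deg
  cos(-25 deg) = 0.9063, sin(-25 deg) = -0.4226
  joint[1] = (0.0000, 0.0000) + 6.5 * (0.9063, -0.4226) = (0.0000 + 5.8910, 0.0000 + -2.7470) = (5.8910, -2.7470)
link 1: phi[1] = -25 + -15 = -40 deg
  cos(-40 deg) = 0.7660, sin(-40 deg) = -0.6428
  joint[2] = (5.8910, -2.7470) + 7.7 * (0.7660, -0.6428) = (5.8910 + 5.8985, -2.7470 + -4.9495) = (11.7895, -7.6965)
link 2: phi[2] = -25 + -15 + 95 = 55 deg
  cos(55 deg) = 0.5736, sin(55 deg) = 0.8192
  joint[3] = (11.7895, -7.6965) + 3.8 * (0.5736, 0.8192) = (11.7895 + 2.1796, -7.6965 + 3.1128) = (13.9691, -4.5837)
End effector: (13.9691, -4.5837)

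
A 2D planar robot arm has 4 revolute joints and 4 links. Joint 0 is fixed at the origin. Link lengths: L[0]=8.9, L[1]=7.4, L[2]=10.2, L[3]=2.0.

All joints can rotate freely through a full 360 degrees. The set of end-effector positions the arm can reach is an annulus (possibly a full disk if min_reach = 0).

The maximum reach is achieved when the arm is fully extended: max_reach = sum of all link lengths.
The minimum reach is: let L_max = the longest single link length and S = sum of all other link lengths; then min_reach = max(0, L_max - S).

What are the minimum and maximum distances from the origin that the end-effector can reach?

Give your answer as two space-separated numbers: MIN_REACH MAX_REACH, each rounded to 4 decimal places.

Link lengths: [8.9, 7.4, 10.2, 2.0]
max_reach = 8.9 + 7.4 + 10.2 + 2 = 28.5
L_max = max([8.9, 7.4, 10.2, 2.0]) = 10.2
S (sum of others) = 28.5 - 10.2 = 18.3
min_reach = max(0, 10.2 - 18.3) = max(0, -8.1) = 0

Answer: 0.0000 28.5000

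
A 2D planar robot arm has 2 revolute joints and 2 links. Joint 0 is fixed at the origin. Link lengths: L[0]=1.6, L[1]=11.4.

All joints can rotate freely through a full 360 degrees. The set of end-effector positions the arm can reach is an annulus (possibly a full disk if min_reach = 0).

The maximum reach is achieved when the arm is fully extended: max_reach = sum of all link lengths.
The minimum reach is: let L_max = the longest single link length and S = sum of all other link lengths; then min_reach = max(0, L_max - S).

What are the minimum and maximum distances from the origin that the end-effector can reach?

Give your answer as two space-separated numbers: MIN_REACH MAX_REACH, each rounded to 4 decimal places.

Link lengths: [1.6, 11.4]
max_reach = 1.6 + 11.4 = 13
L_max = max([1.6, 11.4]) = 11.4
S (sum of others) = 13 - 11.4 = 1.6
min_reach = max(0, 11.4 - 1.6) = max(0, 9.8) = 9.8

Answer: 9.8000 13.0000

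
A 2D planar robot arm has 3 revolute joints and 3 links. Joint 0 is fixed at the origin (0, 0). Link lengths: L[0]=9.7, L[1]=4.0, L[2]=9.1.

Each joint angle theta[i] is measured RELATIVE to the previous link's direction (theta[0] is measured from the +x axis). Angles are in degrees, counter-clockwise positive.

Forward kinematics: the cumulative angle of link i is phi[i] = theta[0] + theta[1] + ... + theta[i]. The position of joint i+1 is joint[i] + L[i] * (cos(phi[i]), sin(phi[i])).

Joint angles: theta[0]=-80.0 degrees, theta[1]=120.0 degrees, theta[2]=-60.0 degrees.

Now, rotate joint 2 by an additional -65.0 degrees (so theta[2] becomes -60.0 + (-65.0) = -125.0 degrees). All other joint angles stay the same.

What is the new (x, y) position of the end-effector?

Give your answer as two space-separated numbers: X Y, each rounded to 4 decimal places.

Answer: 5.5417 -16.0469

Derivation:
joint[0] = (0.0000, 0.0000)  (base)
link 0: phi[0] = -80 = -80 deg
  cos(-80 deg) = 0.1736, sin(-80 deg) = -0.9848
  joint[1] = (0.0000, 0.0000) + 9.7 * (0.1736, -0.9848) = (0.0000 + 1.6844, 0.0000 + -9.5526) = (1.6844, -9.5526)
link 1: phi[1] = -80 + 120 = 40 deg
  cos(40 deg) = 0.7660, sin(40 deg) = 0.6428
  joint[2] = (1.6844, -9.5526) + 4 * (0.7660, 0.6428) = (1.6844 + 3.0642, -9.5526 + 2.5712) = (4.7486, -6.9815)
link 2: phi[2] = -80 + 120 + -125 = -85 deg
  cos(-85 deg) = 0.0872, sin(-85 deg) = -0.9962
  joint[3] = (4.7486, -6.9815) + 9.1 * (0.0872, -0.9962) = (4.7486 + 0.7931, -6.9815 + -9.0654) = (5.5417, -16.0469)
End effector: (5.5417, -16.0469)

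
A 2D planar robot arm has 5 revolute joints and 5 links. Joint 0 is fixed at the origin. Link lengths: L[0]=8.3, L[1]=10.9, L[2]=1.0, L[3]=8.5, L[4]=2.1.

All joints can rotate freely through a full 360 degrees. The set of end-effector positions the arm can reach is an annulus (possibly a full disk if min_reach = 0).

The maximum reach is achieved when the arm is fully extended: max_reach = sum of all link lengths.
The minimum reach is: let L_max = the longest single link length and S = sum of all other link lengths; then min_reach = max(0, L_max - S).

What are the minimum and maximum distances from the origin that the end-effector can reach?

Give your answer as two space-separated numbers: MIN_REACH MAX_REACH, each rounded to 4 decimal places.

Link lengths: [8.3, 10.9, 1.0, 8.5, 2.1]
max_reach = 8.3 + 10.9 + 1 + 8.5 + 2.1 = 30.8
L_max = max([8.3, 10.9, 1.0, 8.5, 2.1]) = 10.9
S (sum of others) = 30.8 - 10.9 = 19.9
min_reach = max(0, 10.9 - 19.9) = max(0, -9) = 0

Answer: 0.0000 30.8000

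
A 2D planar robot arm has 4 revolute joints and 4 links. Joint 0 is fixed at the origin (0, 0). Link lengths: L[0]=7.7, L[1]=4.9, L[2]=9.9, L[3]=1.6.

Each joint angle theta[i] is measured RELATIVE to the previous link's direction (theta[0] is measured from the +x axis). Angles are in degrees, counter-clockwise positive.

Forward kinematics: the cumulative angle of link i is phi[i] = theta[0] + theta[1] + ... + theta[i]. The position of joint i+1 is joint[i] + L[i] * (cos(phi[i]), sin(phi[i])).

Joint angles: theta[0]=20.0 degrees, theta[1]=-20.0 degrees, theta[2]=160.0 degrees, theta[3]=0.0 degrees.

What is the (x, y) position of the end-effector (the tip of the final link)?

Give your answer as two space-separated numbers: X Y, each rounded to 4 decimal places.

joint[0] = (0.0000, 0.0000)  (base)
link 0: phi[0] = 20 = 20 deg
  cos(20 deg) = 0.9397, sin(20 deg) = 0.3420
  joint[1] = (0.0000, 0.0000) + 7.7 * (0.9397, 0.3420) = (0.0000 + 7.2356, 0.0000 + 2.6336) = (7.2356, 2.6336)
link 1: phi[1] = 20 + -20 = 0 deg
  cos(0 deg) = 1.0000, sin(0 deg) = 0.0000
  joint[2] = (7.2356, 2.6336) + 4.9 * (1.0000, 0.0000) = (7.2356 + 4.9000, 2.6336 + 0.0000) = (12.1356, 2.6336)
link 2: phi[2] = 20 + -20 + 160 = 160 deg
  cos(160 deg) = -0.9397, sin(160 deg) = 0.3420
  joint[3] = (12.1356, 2.6336) + 9.9 * (-0.9397, 0.3420) = (12.1356 + -9.3030, 2.6336 + 3.3860) = (2.8327, 6.0196)
link 3: phi[3] = 20 + -20 + 160 + 0 = 160 deg
  cos(160 deg) = -0.9397, sin(160 deg) = 0.3420
  joint[4] = (2.8327, 6.0196) + 1.6 * (-0.9397, 0.3420) = (2.8327 + -1.5035, 6.0196 + 0.5472) = (1.3292, 6.5668)
End effector: (1.3292, 6.5668)

Answer: 1.3292 6.5668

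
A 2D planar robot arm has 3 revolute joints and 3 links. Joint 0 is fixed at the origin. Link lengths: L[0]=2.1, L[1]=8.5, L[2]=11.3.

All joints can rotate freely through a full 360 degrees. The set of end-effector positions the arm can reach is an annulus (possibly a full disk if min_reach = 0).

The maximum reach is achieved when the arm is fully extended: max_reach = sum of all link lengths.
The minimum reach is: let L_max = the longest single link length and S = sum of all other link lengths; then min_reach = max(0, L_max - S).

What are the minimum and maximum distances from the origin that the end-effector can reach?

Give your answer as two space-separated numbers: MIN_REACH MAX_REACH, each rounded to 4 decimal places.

Answer: 0.7000 21.9000

Derivation:
Link lengths: [2.1, 8.5, 11.3]
max_reach = 2.1 + 8.5 + 11.3 = 21.9
L_max = max([2.1, 8.5, 11.3]) = 11.3
S (sum of others) = 21.9 - 11.3 = 10.6
min_reach = max(0, 11.3 - 10.6) = max(0, 0.7) = 0.7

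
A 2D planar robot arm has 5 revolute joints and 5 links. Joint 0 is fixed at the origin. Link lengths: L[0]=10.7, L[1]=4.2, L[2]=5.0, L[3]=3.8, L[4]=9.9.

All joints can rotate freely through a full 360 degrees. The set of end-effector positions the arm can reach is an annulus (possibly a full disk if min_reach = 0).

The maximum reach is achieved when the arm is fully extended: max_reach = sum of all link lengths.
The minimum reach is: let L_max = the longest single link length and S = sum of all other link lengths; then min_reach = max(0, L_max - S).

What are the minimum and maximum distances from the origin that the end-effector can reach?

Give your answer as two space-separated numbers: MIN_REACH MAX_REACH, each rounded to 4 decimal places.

Answer: 0.0000 33.6000

Derivation:
Link lengths: [10.7, 4.2, 5.0, 3.8, 9.9]
max_reach = 10.7 + 4.2 + 5 + 3.8 + 9.9 = 33.6
L_max = max([10.7, 4.2, 5.0, 3.8, 9.9]) = 10.7
S (sum of others) = 33.6 - 10.7 = 22.9
min_reach = max(0, 10.7 - 22.9) = max(0, -12.2) = 0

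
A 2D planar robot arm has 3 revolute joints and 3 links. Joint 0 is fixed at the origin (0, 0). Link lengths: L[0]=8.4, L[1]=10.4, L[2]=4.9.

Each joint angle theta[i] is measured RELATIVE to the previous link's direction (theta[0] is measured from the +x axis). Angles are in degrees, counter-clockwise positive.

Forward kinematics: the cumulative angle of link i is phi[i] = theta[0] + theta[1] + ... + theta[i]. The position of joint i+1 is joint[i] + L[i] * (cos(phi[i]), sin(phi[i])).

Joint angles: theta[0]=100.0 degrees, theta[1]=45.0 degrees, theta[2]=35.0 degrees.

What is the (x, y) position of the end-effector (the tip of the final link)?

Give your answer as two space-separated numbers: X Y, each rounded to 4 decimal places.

joint[0] = (0.0000, 0.0000)  (base)
link 0: phi[0] = 100 = 100 deg
  cos(100 deg) = -0.1736, sin(100 deg) = 0.9848
  joint[1] = (0.0000, 0.0000) + 8.4 * (-0.1736, 0.9848) = (0.0000 + -1.4586, 0.0000 + 8.2724) = (-1.4586, 8.2724)
link 1: phi[1] = 100 + 45 = 145 deg
  cos(145 deg) = -0.8192, sin(145 deg) = 0.5736
  joint[2] = (-1.4586, 8.2724) + 10.4 * (-0.8192, 0.5736) = (-1.4586 + -8.5192, 8.2724 + 5.9652) = (-9.9778, 14.2376)
link 2: phi[2] = 100 + 45 + 35 = 180 deg
  cos(180 deg) = -1.0000, sin(180 deg) = 0.0000
  joint[3] = (-9.9778, 14.2376) + 4.9 * (-1.0000, 0.0000) = (-9.9778 + -4.9000, 14.2376 + 0.0000) = (-14.8778, 14.2376)
End effector: (-14.8778, 14.2376)

Answer: -14.8778 14.2376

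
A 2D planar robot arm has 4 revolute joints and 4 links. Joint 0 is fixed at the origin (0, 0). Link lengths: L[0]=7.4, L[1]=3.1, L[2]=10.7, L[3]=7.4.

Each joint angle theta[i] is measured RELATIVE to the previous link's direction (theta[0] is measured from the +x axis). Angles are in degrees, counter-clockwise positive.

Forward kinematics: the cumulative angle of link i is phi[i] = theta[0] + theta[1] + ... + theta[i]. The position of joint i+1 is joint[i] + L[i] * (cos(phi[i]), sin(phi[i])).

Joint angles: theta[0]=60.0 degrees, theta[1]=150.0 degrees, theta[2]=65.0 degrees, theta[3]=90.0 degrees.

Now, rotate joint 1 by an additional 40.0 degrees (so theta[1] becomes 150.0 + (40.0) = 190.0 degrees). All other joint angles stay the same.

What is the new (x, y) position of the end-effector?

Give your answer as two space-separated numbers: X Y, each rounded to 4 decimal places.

Answer: 15.4384 1.1621

Derivation:
joint[0] = (0.0000, 0.0000)  (base)
link 0: phi[0] = 60 = 60 deg
  cos(60 deg) = 0.5000, sin(60 deg) = 0.8660
  joint[1] = (0.0000, 0.0000) + 7.4 * (0.5000, 0.8660) = (0.0000 + 3.7000, 0.0000 + 6.4086) = (3.7000, 6.4086)
link 1: phi[1] = 60 + 190 = 250 deg
  cos(250 deg) = -0.3420, sin(250 deg) = -0.9397
  joint[2] = (3.7000, 6.4086) + 3.1 * (-0.3420, -0.9397) = (3.7000 + -1.0603, 6.4086 + -2.9130) = (2.6397, 3.4955)
link 2: phi[2] = 60 + 190 + 65 = 315 deg
  cos(315 deg) = 0.7071, sin(315 deg) = -0.7071
  joint[3] = (2.6397, 3.4955) + 10.7 * (0.7071, -0.7071) = (2.6397 + 7.5660, 3.4955 + -7.5660) = (10.2058, -4.0705)
link 3: phi[3] = 60 + 190 + 65 + 90 = 405 deg
  cos(405 deg) = 0.7071, sin(405 deg) = 0.7071
  joint[4] = (10.2058, -4.0705) + 7.4 * (0.7071, 0.7071) = (10.2058 + 5.2326, -4.0705 + 5.2326) = (15.4384, 1.1621)
End effector: (15.4384, 1.1621)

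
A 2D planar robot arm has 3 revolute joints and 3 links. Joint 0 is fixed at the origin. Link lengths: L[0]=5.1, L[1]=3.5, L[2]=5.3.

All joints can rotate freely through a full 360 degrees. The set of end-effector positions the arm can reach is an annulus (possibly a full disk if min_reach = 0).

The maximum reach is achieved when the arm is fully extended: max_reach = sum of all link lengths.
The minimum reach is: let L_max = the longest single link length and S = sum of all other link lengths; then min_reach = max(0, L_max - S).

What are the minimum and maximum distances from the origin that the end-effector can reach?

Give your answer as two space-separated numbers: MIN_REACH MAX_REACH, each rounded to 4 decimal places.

Link lengths: [5.1, 3.5, 5.3]
max_reach = 5.1 + 3.5 + 5.3 = 13.9
L_max = max([5.1, 3.5, 5.3]) = 5.3
S (sum of others) = 13.9 - 5.3 = 8.6
min_reach = max(0, 5.3 - 8.6) = max(0, -3.3) = 0

Answer: 0.0000 13.9000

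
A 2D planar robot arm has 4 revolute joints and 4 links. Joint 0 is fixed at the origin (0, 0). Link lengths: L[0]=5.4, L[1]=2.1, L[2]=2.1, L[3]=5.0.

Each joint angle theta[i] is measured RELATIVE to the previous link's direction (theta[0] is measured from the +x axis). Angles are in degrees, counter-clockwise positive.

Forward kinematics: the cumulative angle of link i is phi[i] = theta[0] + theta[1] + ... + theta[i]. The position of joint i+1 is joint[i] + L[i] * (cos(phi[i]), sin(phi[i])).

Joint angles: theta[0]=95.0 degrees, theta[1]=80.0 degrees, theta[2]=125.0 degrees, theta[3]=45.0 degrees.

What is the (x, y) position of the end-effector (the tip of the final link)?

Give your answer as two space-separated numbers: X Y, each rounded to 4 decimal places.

Answer: 3.3170 2.4497

Derivation:
joint[0] = (0.0000, 0.0000)  (base)
link 0: phi[0] = 95 = 95 deg
  cos(95 deg) = -0.0872, sin(95 deg) = 0.9962
  joint[1] = (0.0000, 0.0000) + 5.4 * (-0.0872, 0.9962) = (0.0000 + -0.4706, 0.0000 + 5.3795) = (-0.4706, 5.3795)
link 1: phi[1] = 95 + 80 = 175 deg
  cos(175 deg) = -0.9962, sin(175 deg) = 0.0872
  joint[2] = (-0.4706, 5.3795) + 2.1 * (-0.9962, 0.0872) = (-0.4706 + -2.0920, 5.3795 + 0.1830) = (-2.5626, 5.5625)
link 2: phi[2] = 95 + 80 + 125 = 300 deg
  cos(300 deg) = 0.5000, sin(300 deg) = -0.8660
  joint[3] = (-2.5626, 5.5625) + 2.1 * (0.5000, -0.8660) = (-2.5626 + 1.0500, 5.5625 + -1.8187) = (-1.5126, 3.7438)
link 3: phi[3] = 95 + 80 + 125 + 45 = 345 deg
  cos(345 deg) = 0.9659, sin(345 deg) = -0.2588
  joint[4] = (-1.5126, 3.7438) + 5 * (0.9659, -0.2588) = (-1.5126 + 4.8296, 3.7438 + -1.2941) = (3.3170, 2.4497)
End effector: (3.3170, 2.4497)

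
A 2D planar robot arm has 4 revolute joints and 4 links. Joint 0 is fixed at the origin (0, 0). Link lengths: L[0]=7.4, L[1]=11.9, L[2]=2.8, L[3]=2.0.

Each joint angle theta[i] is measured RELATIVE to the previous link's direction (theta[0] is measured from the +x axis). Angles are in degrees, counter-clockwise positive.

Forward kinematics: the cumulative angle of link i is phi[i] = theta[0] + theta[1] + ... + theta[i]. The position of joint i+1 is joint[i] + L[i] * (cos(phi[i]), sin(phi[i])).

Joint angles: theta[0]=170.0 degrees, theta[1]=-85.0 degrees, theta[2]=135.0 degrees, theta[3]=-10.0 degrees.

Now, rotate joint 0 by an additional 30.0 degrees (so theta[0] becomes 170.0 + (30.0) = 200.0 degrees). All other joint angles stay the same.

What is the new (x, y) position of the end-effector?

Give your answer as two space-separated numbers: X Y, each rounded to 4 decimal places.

Answer: -13.9405 3.8909

Derivation:
joint[0] = (0.0000, 0.0000)  (base)
link 0: phi[0] = 200 = 200 deg
  cos(200 deg) = -0.9397, sin(200 deg) = -0.3420
  joint[1] = (0.0000, 0.0000) + 7.4 * (-0.9397, -0.3420) = (0.0000 + -6.9537, 0.0000 + -2.5309) = (-6.9537, -2.5309)
link 1: phi[1] = 200 + -85 = 115 deg
  cos(115 deg) = -0.4226, sin(115 deg) = 0.9063
  joint[2] = (-6.9537, -2.5309) + 11.9 * (-0.4226, 0.9063) = (-6.9537 + -5.0292, -2.5309 + 10.7851) = (-11.9829, 8.2541)
link 2: phi[2] = 200 + -85 + 135 = 250 deg
  cos(250 deg) = -0.3420, sin(250 deg) = -0.9397
  joint[3] = (-11.9829, 8.2541) + 2.8 * (-0.3420, -0.9397) = (-11.9829 + -0.9577, 8.2541 + -2.6311) = (-12.9405, 5.6230)
link 3: phi[3] = 200 + -85 + 135 + -10 = 240 deg
  cos(240 deg) = -0.5000, sin(240 deg) = -0.8660
  joint[4] = (-12.9405, 5.6230) + 2 * (-0.5000, -0.8660) = (-12.9405 + -1.0000, 5.6230 + -1.7321) = (-13.9405, 3.8909)
End effector: (-13.9405, 3.8909)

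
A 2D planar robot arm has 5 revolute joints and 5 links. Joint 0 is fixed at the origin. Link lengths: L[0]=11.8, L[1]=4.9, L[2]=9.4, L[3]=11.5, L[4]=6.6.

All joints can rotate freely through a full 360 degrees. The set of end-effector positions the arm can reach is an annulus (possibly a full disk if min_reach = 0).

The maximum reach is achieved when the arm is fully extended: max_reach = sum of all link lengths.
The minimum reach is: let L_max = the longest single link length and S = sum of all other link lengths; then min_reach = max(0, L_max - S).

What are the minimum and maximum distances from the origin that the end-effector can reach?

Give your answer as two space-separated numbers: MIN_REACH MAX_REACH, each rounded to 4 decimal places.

Answer: 0.0000 44.2000

Derivation:
Link lengths: [11.8, 4.9, 9.4, 11.5, 6.6]
max_reach = 11.8 + 4.9 + 9.4 + 11.5 + 6.6 = 44.2
L_max = max([11.8, 4.9, 9.4, 11.5, 6.6]) = 11.8
S (sum of others) = 44.2 - 11.8 = 32.4
min_reach = max(0, 11.8 - 32.4) = max(0, -20.6) = 0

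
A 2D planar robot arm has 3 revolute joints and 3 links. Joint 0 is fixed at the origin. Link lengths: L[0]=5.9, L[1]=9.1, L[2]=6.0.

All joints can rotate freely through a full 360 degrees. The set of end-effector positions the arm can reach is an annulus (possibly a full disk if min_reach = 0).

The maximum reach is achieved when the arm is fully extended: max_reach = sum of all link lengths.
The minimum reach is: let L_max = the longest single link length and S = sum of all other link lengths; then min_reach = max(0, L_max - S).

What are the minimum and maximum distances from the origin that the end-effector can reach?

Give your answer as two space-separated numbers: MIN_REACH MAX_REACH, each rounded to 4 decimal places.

Link lengths: [5.9, 9.1, 6.0]
max_reach = 5.9 + 9.1 + 6 = 21
L_max = max([5.9, 9.1, 6.0]) = 9.1
S (sum of others) = 21 - 9.1 = 11.9
min_reach = max(0, 9.1 - 11.9) = max(0, -2.8) = 0

Answer: 0.0000 21.0000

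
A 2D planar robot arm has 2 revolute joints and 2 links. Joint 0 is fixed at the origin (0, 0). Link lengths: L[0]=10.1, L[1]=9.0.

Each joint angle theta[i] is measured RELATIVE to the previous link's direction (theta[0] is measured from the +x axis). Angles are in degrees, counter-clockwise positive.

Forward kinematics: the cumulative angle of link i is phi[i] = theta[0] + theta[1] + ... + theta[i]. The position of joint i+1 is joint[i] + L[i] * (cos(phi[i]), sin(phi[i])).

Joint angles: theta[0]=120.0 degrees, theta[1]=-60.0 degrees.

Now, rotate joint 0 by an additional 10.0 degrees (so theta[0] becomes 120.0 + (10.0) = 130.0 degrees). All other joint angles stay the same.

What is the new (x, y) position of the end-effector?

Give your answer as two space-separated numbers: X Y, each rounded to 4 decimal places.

Answer: -3.4140 16.1943

Derivation:
joint[0] = (0.0000, 0.0000)  (base)
link 0: phi[0] = 130 = 130 deg
  cos(130 deg) = -0.6428, sin(130 deg) = 0.7660
  joint[1] = (0.0000, 0.0000) + 10.1 * (-0.6428, 0.7660) = (0.0000 + -6.4922, 0.0000 + 7.7370) = (-6.4922, 7.7370)
link 1: phi[1] = 130 + -60 = 70 deg
  cos(70 deg) = 0.3420, sin(70 deg) = 0.9397
  joint[2] = (-6.4922, 7.7370) + 9 * (0.3420, 0.9397) = (-6.4922 + 3.0782, 7.7370 + 8.4572) = (-3.4140, 16.1943)
End effector: (-3.4140, 16.1943)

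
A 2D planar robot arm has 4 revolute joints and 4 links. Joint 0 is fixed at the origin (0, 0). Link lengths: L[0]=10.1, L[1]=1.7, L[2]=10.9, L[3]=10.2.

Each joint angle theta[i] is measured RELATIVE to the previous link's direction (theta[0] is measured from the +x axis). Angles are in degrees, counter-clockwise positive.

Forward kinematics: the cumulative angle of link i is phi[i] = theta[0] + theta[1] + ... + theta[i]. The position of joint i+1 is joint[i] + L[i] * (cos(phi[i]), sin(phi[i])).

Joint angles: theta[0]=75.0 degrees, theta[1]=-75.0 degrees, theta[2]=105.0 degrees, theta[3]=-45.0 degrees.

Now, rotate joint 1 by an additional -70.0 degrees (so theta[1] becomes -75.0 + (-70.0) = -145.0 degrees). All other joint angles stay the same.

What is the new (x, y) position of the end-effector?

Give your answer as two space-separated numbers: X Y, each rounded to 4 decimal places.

joint[0] = (0.0000, 0.0000)  (base)
link 0: phi[0] = 75 = 75 deg
  cos(75 deg) = 0.2588, sin(75 deg) = 0.9659
  joint[1] = (0.0000, 0.0000) + 10.1 * (0.2588, 0.9659) = (0.0000 + 2.6141, 0.0000 + 9.7559) = (2.6141, 9.7559)
link 1: phi[1] = 75 + -145 = -70 deg
  cos(-70 deg) = 0.3420, sin(-70 deg) = -0.9397
  joint[2] = (2.6141, 9.7559) + 1.7 * (0.3420, -0.9397) = (2.6141 + 0.5814, 9.7559 + -1.5975) = (3.1955, 8.1584)
link 2: phi[2] = 75 + -145 + 105 = 35 deg
  cos(35 deg) = 0.8192, sin(35 deg) = 0.5736
  joint[3] = (3.1955, 8.1584) + 10.9 * (0.8192, 0.5736) = (3.1955 + 8.9288, 8.1584 + 6.2520) = (12.1243, 14.4104)
link 3: phi[3] = 75 + -145 + 105 + -45 = -10 deg
  cos(-10 deg) = 0.9848, sin(-10 deg) = -0.1736
  joint[4] = (12.1243, 14.4104) + 10.2 * (0.9848, -0.1736) = (12.1243 + 10.0450, 14.4104 + -1.7712) = (22.1693, 12.6391)
End effector: (22.1693, 12.6391)

Answer: 22.1693 12.6391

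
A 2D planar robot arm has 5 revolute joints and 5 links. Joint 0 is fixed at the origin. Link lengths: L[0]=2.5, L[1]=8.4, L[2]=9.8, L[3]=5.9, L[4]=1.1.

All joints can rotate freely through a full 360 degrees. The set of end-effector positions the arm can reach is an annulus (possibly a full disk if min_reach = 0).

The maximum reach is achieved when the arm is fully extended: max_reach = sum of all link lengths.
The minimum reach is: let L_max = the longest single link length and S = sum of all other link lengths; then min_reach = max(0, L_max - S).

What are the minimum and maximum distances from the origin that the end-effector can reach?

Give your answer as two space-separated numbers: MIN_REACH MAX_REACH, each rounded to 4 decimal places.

Link lengths: [2.5, 8.4, 9.8, 5.9, 1.1]
max_reach = 2.5 + 8.4 + 9.8 + 5.9 + 1.1 = 27.7
L_max = max([2.5, 8.4, 9.8, 5.9, 1.1]) = 9.8
S (sum of others) = 27.7 - 9.8 = 17.9
min_reach = max(0, 9.8 - 17.9) = max(0, -8.1) = 0

Answer: 0.0000 27.7000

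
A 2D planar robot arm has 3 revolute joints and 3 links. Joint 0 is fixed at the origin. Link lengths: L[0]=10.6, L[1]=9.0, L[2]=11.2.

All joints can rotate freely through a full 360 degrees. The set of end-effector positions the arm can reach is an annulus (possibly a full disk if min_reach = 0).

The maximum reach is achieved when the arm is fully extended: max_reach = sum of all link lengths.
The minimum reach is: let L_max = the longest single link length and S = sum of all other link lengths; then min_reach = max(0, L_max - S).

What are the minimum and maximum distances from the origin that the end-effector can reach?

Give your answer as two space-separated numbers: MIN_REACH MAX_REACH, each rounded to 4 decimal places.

Link lengths: [10.6, 9.0, 11.2]
max_reach = 10.6 + 9 + 11.2 = 30.8
L_max = max([10.6, 9.0, 11.2]) = 11.2
S (sum of others) = 30.8 - 11.2 = 19.6
min_reach = max(0, 11.2 - 19.6) = max(0, -8.4) = 0

Answer: 0.0000 30.8000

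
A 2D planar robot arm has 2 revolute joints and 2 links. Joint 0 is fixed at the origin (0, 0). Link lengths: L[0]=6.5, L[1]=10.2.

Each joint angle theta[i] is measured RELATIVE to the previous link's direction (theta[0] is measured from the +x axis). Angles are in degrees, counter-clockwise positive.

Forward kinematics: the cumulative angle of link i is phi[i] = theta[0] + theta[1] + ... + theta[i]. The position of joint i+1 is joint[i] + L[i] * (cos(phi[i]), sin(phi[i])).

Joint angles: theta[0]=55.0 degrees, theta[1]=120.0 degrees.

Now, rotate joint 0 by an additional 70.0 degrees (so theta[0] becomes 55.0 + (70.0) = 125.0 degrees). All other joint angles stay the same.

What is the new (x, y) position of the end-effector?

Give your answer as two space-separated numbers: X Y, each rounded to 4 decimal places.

joint[0] = (0.0000, 0.0000)  (base)
link 0: phi[0] = 125 = 125 deg
  cos(125 deg) = -0.5736, sin(125 deg) = 0.8192
  joint[1] = (0.0000, 0.0000) + 6.5 * (-0.5736, 0.8192) = (0.0000 + -3.7282, 0.0000 + 5.3245) = (-3.7282, 5.3245)
link 1: phi[1] = 125 + 120 = 245 deg
  cos(245 deg) = -0.4226, sin(245 deg) = -0.9063
  joint[2] = (-3.7282, 5.3245) + 10.2 * (-0.4226, -0.9063) = (-3.7282 + -4.3107, 5.3245 + -9.2443) = (-8.0390, -3.9199)
End effector: (-8.0390, -3.9199)

Answer: -8.0390 -3.9199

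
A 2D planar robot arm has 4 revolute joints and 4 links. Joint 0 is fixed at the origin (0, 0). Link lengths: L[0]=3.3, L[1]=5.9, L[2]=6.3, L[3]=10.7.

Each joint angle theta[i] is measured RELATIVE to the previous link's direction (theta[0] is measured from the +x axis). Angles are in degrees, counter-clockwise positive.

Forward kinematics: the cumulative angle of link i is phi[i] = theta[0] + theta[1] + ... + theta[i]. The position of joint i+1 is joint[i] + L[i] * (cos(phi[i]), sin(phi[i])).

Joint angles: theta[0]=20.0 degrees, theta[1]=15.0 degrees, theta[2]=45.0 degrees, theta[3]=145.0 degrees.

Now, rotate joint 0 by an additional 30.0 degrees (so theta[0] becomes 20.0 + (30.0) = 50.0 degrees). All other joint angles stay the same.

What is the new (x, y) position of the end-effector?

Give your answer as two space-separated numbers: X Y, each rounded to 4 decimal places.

joint[0] = (0.0000, 0.0000)  (base)
link 0: phi[0] = 50 = 50 deg
  cos(50 deg) = 0.6428, sin(50 deg) = 0.7660
  joint[1] = (0.0000, 0.0000) + 3.3 * (0.6428, 0.7660) = (0.0000 + 2.1212, 0.0000 + 2.5279) = (2.1212, 2.5279)
link 1: phi[1] = 50 + 15 = 65 deg
  cos(65 deg) = 0.4226, sin(65 deg) = 0.9063
  joint[2] = (2.1212, 2.5279) + 5.9 * (0.4226, 0.9063) = (2.1212 + 2.4934, 2.5279 + 5.3472) = (4.6146, 7.8752)
link 2: phi[2] = 50 + 15 + 45 = 110 deg
  cos(110 deg) = -0.3420, sin(110 deg) = 0.9397
  joint[3] = (4.6146, 7.8752) + 6.3 * (-0.3420, 0.9397) = (4.6146 + -2.1547, 7.8752 + 5.9201) = (2.4599, 13.7952)
link 3: phi[3] = 50 + 15 + 45 + 145 = 255 deg
  cos(255 deg) = -0.2588, sin(255 deg) = -0.9659
  joint[4] = (2.4599, 13.7952) + 10.7 * (-0.2588, -0.9659) = (2.4599 + -2.7694, 13.7952 + -10.3354) = (-0.3094, 3.4598)
End effector: (-0.3094, 3.4598)

Answer: -0.3094 3.4598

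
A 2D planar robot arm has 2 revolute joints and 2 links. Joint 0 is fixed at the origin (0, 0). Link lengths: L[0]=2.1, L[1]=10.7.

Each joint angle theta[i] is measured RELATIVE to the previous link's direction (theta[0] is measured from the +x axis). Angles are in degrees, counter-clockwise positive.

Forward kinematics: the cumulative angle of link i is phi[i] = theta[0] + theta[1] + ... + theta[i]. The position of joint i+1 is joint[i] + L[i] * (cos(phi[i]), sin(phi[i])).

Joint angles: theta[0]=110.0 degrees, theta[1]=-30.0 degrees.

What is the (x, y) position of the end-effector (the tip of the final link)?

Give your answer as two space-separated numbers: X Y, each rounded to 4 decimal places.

joint[0] = (0.0000, 0.0000)  (base)
link 0: phi[0] = 110 = 110 deg
  cos(110 deg) = -0.3420, sin(110 deg) = 0.9397
  joint[1] = (0.0000, 0.0000) + 2.1 * (-0.3420, 0.9397) = (0.0000 + -0.7182, 0.0000 + 1.9734) = (-0.7182, 1.9734)
link 1: phi[1] = 110 + -30 = 80 deg
  cos(80 deg) = 0.1736, sin(80 deg) = 0.9848
  joint[2] = (-0.7182, 1.9734) + 10.7 * (0.1736, 0.9848) = (-0.7182 + 1.8580, 1.9734 + 10.5374) = (1.1398, 12.5108)
End effector: (1.1398, 12.5108)

Answer: 1.1398 12.5108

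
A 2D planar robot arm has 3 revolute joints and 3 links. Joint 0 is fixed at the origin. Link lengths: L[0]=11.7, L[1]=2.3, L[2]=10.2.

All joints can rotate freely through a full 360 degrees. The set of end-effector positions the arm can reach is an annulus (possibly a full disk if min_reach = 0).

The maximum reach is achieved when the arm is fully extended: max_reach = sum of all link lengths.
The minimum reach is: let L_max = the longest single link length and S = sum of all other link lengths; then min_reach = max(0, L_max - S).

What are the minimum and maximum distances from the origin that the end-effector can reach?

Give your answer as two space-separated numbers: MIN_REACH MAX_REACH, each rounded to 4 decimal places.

Answer: 0.0000 24.2000

Derivation:
Link lengths: [11.7, 2.3, 10.2]
max_reach = 11.7 + 2.3 + 10.2 = 24.2
L_max = max([11.7, 2.3, 10.2]) = 11.7
S (sum of others) = 24.2 - 11.7 = 12.5
min_reach = max(0, 11.7 - 12.5) = max(0, -0.8) = 0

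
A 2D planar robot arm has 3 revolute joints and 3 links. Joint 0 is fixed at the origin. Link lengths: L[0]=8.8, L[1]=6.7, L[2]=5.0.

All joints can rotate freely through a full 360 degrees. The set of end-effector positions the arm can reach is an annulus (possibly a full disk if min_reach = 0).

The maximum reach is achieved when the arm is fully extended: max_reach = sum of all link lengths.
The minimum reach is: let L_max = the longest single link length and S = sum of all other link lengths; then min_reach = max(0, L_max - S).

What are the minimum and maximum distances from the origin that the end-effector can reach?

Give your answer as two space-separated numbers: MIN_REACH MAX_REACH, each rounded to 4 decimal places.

Answer: 0.0000 20.5000

Derivation:
Link lengths: [8.8, 6.7, 5.0]
max_reach = 8.8 + 6.7 + 5 = 20.5
L_max = max([8.8, 6.7, 5.0]) = 8.8
S (sum of others) = 20.5 - 8.8 = 11.7
min_reach = max(0, 8.8 - 11.7) = max(0, -2.9) = 0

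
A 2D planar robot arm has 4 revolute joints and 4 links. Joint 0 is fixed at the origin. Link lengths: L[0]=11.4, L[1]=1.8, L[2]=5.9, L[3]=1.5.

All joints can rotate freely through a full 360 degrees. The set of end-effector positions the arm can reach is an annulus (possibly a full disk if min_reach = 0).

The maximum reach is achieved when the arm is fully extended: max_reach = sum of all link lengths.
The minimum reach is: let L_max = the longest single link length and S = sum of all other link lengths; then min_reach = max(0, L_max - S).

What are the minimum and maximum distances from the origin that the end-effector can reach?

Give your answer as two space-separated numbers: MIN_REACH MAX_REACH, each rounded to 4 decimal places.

Link lengths: [11.4, 1.8, 5.9, 1.5]
max_reach = 11.4 + 1.8 + 5.9 + 1.5 = 20.6
L_max = max([11.4, 1.8, 5.9, 1.5]) = 11.4
S (sum of others) = 20.6 - 11.4 = 9.2
min_reach = max(0, 11.4 - 9.2) = max(0, 2.2) = 2.2

Answer: 2.2000 20.6000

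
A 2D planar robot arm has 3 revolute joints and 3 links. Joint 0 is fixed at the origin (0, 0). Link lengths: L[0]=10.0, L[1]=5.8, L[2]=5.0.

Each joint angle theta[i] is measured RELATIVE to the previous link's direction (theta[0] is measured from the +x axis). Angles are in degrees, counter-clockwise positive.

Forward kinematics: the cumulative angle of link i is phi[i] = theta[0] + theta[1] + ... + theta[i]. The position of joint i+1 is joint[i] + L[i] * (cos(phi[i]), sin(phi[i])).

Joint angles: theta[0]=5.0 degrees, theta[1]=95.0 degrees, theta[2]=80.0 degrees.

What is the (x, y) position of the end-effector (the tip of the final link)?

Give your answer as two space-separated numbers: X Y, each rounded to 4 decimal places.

joint[0] = (0.0000, 0.0000)  (base)
link 0: phi[0] = 5 = 5 deg
  cos(5 deg) = 0.9962, sin(5 deg) = 0.0872
  joint[1] = (0.0000, 0.0000) + 10 * (0.9962, 0.0872) = (0.0000 + 9.9619, 0.0000 + 0.8716) = (9.9619, 0.8716)
link 1: phi[1] = 5 + 95 = 100 deg
  cos(100 deg) = -0.1736, sin(100 deg) = 0.9848
  joint[2] = (9.9619, 0.8716) + 5.8 * (-0.1736, 0.9848) = (9.9619 + -1.0072, 0.8716 + 5.7119) = (8.9548, 6.5834)
link 2: phi[2] = 5 + 95 + 80 = 180 deg
  cos(180 deg) = -1.0000, sin(180 deg) = 0.0000
  joint[3] = (8.9548, 6.5834) + 5 * (-1.0000, 0.0000) = (8.9548 + -5.0000, 6.5834 + 0.0000) = (3.9548, 6.5834)
End effector: (3.9548, 6.5834)

Answer: 3.9548 6.5834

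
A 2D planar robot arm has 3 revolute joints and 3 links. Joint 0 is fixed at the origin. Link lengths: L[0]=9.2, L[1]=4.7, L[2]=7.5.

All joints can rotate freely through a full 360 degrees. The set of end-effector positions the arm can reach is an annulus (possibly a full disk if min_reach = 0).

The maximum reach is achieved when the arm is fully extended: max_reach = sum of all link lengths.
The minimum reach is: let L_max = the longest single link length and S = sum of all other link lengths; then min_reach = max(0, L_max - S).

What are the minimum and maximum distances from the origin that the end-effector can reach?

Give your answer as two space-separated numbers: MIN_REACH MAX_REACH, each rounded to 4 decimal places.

Answer: 0.0000 21.4000

Derivation:
Link lengths: [9.2, 4.7, 7.5]
max_reach = 9.2 + 4.7 + 7.5 = 21.4
L_max = max([9.2, 4.7, 7.5]) = 9.2
S (sum of others) = 21.4 - 9.2 = 12.2
min_reach = max(0, 9.2 - 12.2) = max(0, -3) = 0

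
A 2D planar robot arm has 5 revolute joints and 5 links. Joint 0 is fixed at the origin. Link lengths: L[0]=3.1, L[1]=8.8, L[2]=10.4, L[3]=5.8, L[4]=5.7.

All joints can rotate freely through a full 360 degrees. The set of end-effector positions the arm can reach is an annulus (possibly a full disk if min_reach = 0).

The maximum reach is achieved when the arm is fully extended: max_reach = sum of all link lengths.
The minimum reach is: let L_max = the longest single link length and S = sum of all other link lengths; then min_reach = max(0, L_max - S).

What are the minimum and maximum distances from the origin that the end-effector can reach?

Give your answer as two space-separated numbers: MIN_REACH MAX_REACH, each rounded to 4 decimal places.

Link lengths: [3.1, 8.8, 10.4, 5.8, 5.7]
max_reach = 3.1 + 8.8 + 10.4 + 5.8 + 5.7 = 33.8
L_max = max([3.1, 8.8, 10.4, 5.8, 5.7]) = 10.4
S (sum of others) = 33.8 - 10.4 = 23.4
min_reach = max(0, 10.4 - 23.4) = max(0, -13) = 0

Answer: 0.0000 33.8000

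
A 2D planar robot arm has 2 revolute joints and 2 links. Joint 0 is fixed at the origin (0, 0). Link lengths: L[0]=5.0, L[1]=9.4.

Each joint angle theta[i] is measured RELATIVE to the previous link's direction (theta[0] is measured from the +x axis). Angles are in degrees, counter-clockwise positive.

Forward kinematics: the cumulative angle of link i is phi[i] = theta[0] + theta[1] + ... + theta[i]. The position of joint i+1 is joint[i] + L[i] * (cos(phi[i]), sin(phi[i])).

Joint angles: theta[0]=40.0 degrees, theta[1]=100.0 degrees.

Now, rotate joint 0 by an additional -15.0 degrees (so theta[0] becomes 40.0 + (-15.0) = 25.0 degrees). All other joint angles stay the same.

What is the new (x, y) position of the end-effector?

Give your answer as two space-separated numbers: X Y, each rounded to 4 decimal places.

Answer: -0.8601 9.8131

Derivation:
joint[0] = (0.0000, 0.0000)  (base)
link 0: phi[0] = 25 = 25 deg
  cos(25 deg) = 0.9063, sin(25 deg) = 0.4226
  joint[1] = (0.0000, 0.0000) + 5 * (0.9063, 0.4226) = (0.0000 + 4.5315, 0.0000 + 2.1131) = (4.5315, 2.1131)
link 1: phi[1] = 25 + 100 = 125 deg
  cos(125 deg) = -0.5736, sin(125 deg) = 0.8192
  joint[2] = (4.5315, 2.1131) + 9.4 * (-0.5736, 0.8192) = (4.5315 + -5.3916, 2.1131 + 7.7000) = (-0.8601, 9.8131)
End effector: (-0.8601, 9.8131)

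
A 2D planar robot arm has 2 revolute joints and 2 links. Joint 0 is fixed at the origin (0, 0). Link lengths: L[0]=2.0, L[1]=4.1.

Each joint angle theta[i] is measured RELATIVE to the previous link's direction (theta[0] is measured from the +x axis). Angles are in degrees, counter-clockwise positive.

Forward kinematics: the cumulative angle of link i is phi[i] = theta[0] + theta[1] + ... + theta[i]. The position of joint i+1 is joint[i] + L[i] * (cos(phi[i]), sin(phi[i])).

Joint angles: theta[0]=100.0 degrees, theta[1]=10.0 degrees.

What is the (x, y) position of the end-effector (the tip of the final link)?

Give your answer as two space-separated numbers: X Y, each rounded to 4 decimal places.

joint[0] = (0.0000, 0.0000)  (base)
link 0: phi[0] = 100 = 100 deg
  cos(100 deg) = -0.1736, sin(100 deg) = 0.9848
  joint[1] = (0.0000, 0.0000) + 2 * (-0.1736, 0.9848) = (0.0000 + -0.3473, 0.0000 + 1.9696) = (-0.3473, 1.9696)
link 1: phi[1] = 100 + 10 = 110 deg
  cos(110 deg) = -0.3420, sin(110 deg) = 0.9397
  joint[2] = (-0.3473, 1.9696) + 4.1 * (-0.3420, 0.9397) = (-0.3473 + -1.4023, 1.9696 + 3.8527) = (-1.7496, 5.8224)
End effector: (-1.7496, 5.8224)

Answer: -1.7496 5.8224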